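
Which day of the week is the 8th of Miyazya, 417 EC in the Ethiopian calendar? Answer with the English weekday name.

In the proleptic Gregorian calendar this is 4 April 425 (JDN 1876382).
JDN 1876382 mod 7 = 4, and JDN 0 was a Monday, so this is a Friday.

Friday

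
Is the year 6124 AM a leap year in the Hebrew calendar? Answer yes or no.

Hebrew year 6124 is year 6 of its 19-year Metonic cycle; leap years are at positions 3, 6, 8, 11, 14, 17, 19, so it is a leap year (13 months).

yes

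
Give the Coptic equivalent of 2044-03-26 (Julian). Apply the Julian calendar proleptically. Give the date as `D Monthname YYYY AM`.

30 Paremhat 1760 AM

Julian Day Number of the source date = 2467714.
Converting JDN 2467714 to the Coptic calendar gives 30 Paremhat 1760 AM.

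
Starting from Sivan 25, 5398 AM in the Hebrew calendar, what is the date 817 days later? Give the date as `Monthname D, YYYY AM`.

The starting date is JDN 2319485; 2319485 + 817 = 2320302.
JDN 2320302 corresponds to Elul 14, 5400 AM.

Elul 14, 5400 AM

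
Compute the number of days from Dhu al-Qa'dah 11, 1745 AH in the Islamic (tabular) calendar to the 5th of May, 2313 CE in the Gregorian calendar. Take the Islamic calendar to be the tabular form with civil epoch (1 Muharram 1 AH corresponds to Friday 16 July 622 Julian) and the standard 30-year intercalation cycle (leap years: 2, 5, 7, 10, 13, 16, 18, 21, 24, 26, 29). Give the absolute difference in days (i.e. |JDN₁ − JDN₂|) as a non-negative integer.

First date → JDN 2566760; second date → JDN 2565990.
The interval is |2566760 − 2565990| = 770 days.

770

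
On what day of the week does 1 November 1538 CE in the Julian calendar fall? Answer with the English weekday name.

Friday

Equivalently 11 November 1538 Gregorian, JDN 2283117.
Since JDN mod 7 = 4 (0 = Monday), the day is Friday.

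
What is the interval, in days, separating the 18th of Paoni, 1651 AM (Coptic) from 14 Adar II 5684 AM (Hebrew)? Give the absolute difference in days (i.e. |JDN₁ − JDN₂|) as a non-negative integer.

4114

First date → JDN 2427979; second date → JDN 2423865.
The interval is |2427979 − 2423865| = 4114 days.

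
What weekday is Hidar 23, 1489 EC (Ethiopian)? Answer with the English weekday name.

Saturday

Equivalently 28 November 1496 Gregorian, JDN 2267795.
JDN 2267795 mod 7 = 5, and JDN 0 was a Monday, so this is a Saturday.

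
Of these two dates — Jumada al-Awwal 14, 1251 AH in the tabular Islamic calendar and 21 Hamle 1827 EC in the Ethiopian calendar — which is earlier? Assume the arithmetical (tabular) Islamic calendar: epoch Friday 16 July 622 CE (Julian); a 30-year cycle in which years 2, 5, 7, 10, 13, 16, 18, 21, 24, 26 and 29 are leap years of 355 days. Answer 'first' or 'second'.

second

The two dates have Julian Day Numbers 2391529 and 2391487 respectively.
Since 2391487 < 2391529, the second date comes first.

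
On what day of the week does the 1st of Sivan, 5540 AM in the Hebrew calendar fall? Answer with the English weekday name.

Sunday

In the Gregorian calendar this is 4 June 1780 (JDN 2371347).
2371347 ≡ 6 (mod 7); counting from Monday = 0 gives Sunday.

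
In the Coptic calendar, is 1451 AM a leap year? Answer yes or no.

1451 mod 4 = 3; in the Coptic calendar a year is leap when year mod 4 = 3, so it is a leap year.

yes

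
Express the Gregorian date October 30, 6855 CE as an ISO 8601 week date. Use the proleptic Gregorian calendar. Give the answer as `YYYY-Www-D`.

6855-W43-6

The weekday is Saturday (ISO weekday 6).
That Saturday belongs to ISO week 43 of ISO year 6855.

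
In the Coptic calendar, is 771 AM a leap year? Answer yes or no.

771 mod 4 = 3; in the Coptic calendar a year is leap when year mod 4 = 3, so it is a leap year.

yes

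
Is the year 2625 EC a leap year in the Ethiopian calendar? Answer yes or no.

2625 mod 4 = 1; in the Ethiopian calendar a year is leap when year mod 4 = 3, so it is a common year.

no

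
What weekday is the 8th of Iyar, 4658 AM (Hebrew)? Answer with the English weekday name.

Equivalently 8 May 898 Gregorian, JDN 2049176.
JDN 2049176 mod 7 = 3, and JDN 0 was a Monday, so this is a Thursday.

Thursday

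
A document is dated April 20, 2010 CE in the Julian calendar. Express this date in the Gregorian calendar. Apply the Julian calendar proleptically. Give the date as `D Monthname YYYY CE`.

At this point the Julian calendar is 13 days behind the Gregorian.
20 April 2010 Julian + 13 days → 3 May 2010 Gregorian.

3 May 2010 CE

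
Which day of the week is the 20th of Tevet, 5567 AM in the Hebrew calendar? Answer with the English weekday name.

In the Gregorian calendar this is 31 December 1806 (JDN 2381052).
2381052 ≡ 2 (mod 7); counting from Monday = 0 gives Wednesday.

Wednesday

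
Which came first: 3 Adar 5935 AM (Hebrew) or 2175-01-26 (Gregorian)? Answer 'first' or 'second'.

second

Converting both to JDN: 2515517 vs 2515488; the smaller is the second.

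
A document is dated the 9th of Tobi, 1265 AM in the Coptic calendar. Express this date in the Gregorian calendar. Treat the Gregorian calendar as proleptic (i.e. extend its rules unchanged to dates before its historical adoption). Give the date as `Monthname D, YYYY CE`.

January 14, 1549 CE

Both dates share Julian Day Number 2286834; in the Gregorian calendar that is 14 January 1549 CE.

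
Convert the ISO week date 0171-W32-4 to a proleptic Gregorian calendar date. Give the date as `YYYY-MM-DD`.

0171-08-08

ISO week 1 of 171 is the week containing the first Thursday of 171.
Week 32, day 4 (Thursday) lands on 0171-08-08.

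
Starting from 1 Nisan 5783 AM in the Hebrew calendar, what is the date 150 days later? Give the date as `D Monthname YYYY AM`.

The starting date is JDN 2460027; 2460027 + 150 = 2460177.
JDN 2460177 corresponds to 3 Elul 5783 AM.

3 Elul 5783 AM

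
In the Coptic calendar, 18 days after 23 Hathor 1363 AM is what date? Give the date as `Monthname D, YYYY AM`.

Koiak 11, 1363 AM

The starting date is JDN 2322582; 2322582 + 18 = 2322600.
JDN 2322600 corresponds to Koiak 11, 1363 AM.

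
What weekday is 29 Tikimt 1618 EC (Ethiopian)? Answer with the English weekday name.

This is JDN 2314888 (5 November 1625 Gregorian).
Since JDN mod 7 = 2 (0 = Monday), the day is Wednesday.

Wednesday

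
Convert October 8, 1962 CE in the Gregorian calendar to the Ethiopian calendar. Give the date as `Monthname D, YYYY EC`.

Meskerem 28, 1955 EC

Julian Day Number of the source date = 2437946.
Converting JDN 2437946 to the Ethiopian calendar gives 28 Meskerem 1955 EC.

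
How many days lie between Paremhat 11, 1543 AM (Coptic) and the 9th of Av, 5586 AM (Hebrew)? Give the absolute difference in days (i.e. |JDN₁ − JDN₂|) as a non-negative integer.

First date → JDN 2388435; second date → JDN 2388216.
The interval is |2388435 − 2388216| = 219 days.

219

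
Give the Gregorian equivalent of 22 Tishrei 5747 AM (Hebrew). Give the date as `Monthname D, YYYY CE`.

October 25, 1986 CE

Julian Day Number of the source date = 2446729.
Converting JDN 2446729 to the Gregorian calendar gives 25 October 1986 CE.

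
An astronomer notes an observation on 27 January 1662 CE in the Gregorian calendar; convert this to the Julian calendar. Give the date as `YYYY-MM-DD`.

1662-01-17

The Julian–Gregorian offset here is 10 days (Julian trailing).
27 January 1662 Gregorian − 10 days → 17 January 1662 Julian.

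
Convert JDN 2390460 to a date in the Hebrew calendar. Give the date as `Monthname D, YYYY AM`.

Tishrei 9, 5593 AM

The Gregorian equivalent of JDN 2390460 is 3 October 1832.
In the Hebrew calendar that day is Tishrei 9, 5593 AM.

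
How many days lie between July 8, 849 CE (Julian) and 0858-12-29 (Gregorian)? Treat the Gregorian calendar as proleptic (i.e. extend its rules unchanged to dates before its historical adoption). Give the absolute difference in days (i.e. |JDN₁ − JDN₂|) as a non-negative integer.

3457

JDN of the first date = 2031344.
JDN of the second date = 2034801.
|2034801 − 2031344| = 3457.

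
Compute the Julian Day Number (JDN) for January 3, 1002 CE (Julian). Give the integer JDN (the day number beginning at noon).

In the proleptic Gregorian calendar the same day is 9 January 1002.
JDN 2299161 is 15 October 1582 CE (Gregorian); the target day is −212120 days from there, so JDN = 2087041.

2087041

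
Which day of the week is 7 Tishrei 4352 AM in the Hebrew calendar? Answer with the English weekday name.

Sunday

This is JDN 1937193 (2 October 591 Gregorian).
1937193 ≡ 6 (mod 7); counting from Monday = 0 gives Sunday.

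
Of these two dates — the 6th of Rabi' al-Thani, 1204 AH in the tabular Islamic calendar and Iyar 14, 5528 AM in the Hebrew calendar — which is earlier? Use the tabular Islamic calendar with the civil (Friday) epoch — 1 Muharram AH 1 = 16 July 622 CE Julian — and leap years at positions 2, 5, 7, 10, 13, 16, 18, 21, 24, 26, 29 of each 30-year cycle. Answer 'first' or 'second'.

second

The two dates have Julian Day Numbers 2374837 and 2366930 respectively.
Since 2366930 < 2374837, the second date comes first.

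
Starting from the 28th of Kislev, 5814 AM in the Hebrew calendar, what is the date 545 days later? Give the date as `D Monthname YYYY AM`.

11 Sivan 5815 AM

JDN of the 28th of Kislev, 5814 AM = 2471246.
2471246 + 545 = 2471791.
JDN 2471791 in the Hebrew calendar is 11 Sivan 5815 AM.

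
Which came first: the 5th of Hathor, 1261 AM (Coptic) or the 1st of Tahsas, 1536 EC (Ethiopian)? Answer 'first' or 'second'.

second

The two dates have Julian Day Numbers 2285309 and 2284970 respectively.
Since 2284970 < 2285309, the second date comes first.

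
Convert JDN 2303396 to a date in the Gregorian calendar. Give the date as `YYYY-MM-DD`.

1594-05-20

Counting from JDN 2299161 = 15 Oct 1582 gives an offset of 4235 days.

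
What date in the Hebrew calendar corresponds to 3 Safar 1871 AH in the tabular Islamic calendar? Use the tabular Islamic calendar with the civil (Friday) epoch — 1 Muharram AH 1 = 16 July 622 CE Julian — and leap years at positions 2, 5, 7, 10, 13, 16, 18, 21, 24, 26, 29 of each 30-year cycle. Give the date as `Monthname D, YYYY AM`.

Julian Day Number of the source date = 2611138.
Converting JDN 2611138 to the Hebrew calendar gives 4 Tevet 6197 AM.

Tevet 4, 6197 AM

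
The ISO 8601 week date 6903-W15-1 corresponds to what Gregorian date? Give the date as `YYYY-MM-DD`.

ISO week 1 of 6903 is the week containing the first Thursday of 6903.
Week 15, day 1 (Monday) lands on 6903-04-09.

6903-04-09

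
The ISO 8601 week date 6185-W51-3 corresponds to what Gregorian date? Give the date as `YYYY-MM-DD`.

6185-12-21

ISO week 1 of 6185 is the week containing the first Thursday of 6185.
Week 51, day 3 (Wednesday) lands on 6185-12-21.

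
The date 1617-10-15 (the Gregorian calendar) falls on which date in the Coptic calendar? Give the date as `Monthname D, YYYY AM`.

Both dates share Julian Day Number 2311945; in the Coptic calendar that is 8 Paopi 1334 AM.

Paopi 8, 1334 AM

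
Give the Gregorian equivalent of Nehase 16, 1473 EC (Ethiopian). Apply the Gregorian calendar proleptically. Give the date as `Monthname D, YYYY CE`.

Both dates share Julian Day Number 2262214; in the Gregorian calendar that is 18 August 1481 CE.

August 18, 1481 CE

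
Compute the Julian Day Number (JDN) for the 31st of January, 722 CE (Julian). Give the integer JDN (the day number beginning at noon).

In the proleptic Gregorian calendar the same day is 4 February 722.
JDN 2451545 is 1 January 2000 CE (Gregorian); the target day is −466746 days from there, so JDN = 1984799.

1984799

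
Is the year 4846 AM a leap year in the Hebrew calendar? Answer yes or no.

no

Hebrew year 4846 is year 1 of its 19-year Metonic cycle; leap years are at positions 3, 6, 8, 11, 14, 17, 19, so it is a common year (12 months).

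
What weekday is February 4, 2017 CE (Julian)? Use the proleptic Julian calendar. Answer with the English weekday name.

Friday

In the Gregorian calendar this is 17 February 2017 (JDN 2457802).
Since JDN mod 7 = 4 (0 = Monday), the day is Friday.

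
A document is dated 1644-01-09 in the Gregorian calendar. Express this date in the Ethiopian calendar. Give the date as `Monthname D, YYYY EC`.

Tir 3, 1636 EC

Both dates share Julian Day Number 2321527; in the Ethiopian calendar that is 3 Tir 1636 EC.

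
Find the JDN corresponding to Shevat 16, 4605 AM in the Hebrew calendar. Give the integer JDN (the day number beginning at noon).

In the proleptic Gregorian calendar the same day is 31 January 845.
JDN 2299161 is 15 October 1582 CE (Gregorian); the target day is −269440 days from there, so JDN = 2029721.

2029721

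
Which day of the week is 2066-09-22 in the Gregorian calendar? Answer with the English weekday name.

Wednesday

Since JDN mod 7 = 2 (0 = Monday), the day is Wednesday.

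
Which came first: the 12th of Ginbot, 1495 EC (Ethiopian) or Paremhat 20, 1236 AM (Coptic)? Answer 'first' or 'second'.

first

The two dates have Julian Day Numbers 2270155 and 2276313 respectively.
Since 2270155 < 2276313, the first date comes first.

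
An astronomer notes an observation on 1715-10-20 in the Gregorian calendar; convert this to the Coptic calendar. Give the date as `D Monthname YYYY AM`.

Both dates share Julian Day Number 2347743; in the Coptic calendar that is 11 Paopi 1432 AM.

11 Paopi 1432 AM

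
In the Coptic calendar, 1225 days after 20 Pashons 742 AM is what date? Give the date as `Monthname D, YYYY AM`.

The starting date is JDN 2095939; 2095939 + 1225 = 2097164.
JDN 2097164 corresponds to Thout 24, 746 AM.

Thout 24, 746 AM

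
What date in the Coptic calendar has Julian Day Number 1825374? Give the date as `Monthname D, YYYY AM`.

Mesori 15, 1 AM

JDN 1825374 is 8 August 285 in the proleptic Gregorian calendar.
In the Coptic calendar that day is Mesori 15, 1 AM.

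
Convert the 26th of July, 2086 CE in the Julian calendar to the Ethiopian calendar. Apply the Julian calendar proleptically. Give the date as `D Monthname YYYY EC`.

Julian Day Number of the source date = 2483176.
Converting JDN 2483176 to the Ethiopian calendar gives 2 Nehase 2078 EC.

2 Nehase 2078 EC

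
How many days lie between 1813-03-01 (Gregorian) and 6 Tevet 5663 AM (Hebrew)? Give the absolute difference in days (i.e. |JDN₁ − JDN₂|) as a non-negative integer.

JDN of the first date = 2383304.
JDN of the second date = 2416120.
|2416120 − 2383304| = 32816.

32816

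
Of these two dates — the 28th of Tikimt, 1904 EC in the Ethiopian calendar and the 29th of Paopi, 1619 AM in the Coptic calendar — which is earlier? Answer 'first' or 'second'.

second

First date → JDN 2419349; second date → JDN 2416062.
JDN 2416062 < JDN 2419349, so the second date is earlier.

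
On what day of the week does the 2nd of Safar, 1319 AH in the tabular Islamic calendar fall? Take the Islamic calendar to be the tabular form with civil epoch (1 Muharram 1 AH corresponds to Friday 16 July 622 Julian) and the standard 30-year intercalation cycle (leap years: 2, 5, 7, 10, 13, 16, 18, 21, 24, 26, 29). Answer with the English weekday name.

Equivalently 21 May 1901 Gregorian, JDN 2415526.
2415526 ≡ 1 (mod 7); counting from Monday = 0 gives Tuesday.

Tuesday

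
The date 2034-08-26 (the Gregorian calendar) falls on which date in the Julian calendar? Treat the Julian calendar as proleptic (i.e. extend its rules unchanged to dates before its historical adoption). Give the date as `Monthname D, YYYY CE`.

August 13, 2034 CE

At this point the Julian calendar is 13 days behind the Gregorian.
26 August 2034 Gregorian − 13 days → 13 August 2034 Julian.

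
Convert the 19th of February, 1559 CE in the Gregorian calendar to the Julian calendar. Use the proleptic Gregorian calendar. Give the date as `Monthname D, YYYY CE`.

February 9, 1559 CE

The Julian–Gregorian offset here is 10 days (Julian trailing).
19 February 1559 Gregorian − 10 days → 9 February 1559 Julian.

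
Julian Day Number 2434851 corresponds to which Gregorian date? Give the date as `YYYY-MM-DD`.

1954-04-18

Counting from JDN 2299161 = 15 Oct 1582 gives an offset of 135690 days.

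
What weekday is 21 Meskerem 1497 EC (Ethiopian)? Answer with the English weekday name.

Wednesday

In the proleptic Gregorian calendar this is 28 September 1504 (JDN 2270655).
2270655 ≡ 2 (mod 7); counting from Monday = 0 gives Wednesday.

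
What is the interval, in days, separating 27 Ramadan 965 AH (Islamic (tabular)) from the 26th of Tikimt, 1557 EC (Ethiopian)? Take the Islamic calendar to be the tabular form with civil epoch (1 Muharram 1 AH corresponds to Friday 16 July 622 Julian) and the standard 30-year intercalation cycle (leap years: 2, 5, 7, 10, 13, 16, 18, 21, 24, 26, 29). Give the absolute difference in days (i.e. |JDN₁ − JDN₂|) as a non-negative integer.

JDN of the first date = 2290311.
JDN of the second date = 2292605.
|2292605 − 2290311| = 2294.

2294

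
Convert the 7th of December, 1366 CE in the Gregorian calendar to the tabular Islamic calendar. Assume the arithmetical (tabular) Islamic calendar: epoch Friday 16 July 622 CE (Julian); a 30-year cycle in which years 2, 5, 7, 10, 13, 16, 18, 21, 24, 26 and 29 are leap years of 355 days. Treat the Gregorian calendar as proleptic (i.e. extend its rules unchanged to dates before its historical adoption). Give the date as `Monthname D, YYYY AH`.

Both dates share Julian Day Number 2220322; in the tabular Islamic calendar that is 25 Rabi' al-Awwal 768 AH.

Rabi' al-Awwal 25, 768 AH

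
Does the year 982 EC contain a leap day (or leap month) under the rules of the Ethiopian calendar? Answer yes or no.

982 mod 4 = 2; in the Ethiopian calendar a year is leap when year mod 4 = 3, so it is a common year.

no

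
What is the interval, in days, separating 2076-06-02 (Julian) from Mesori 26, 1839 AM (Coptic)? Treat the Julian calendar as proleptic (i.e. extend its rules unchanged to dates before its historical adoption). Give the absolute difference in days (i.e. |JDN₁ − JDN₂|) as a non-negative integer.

First date → JDN 2479470; second date → JDN 2496714.
The interval is |2479470 − 2496714| = 17244 days.

17244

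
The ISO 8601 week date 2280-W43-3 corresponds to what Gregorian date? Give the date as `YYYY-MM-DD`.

2280-10-20

ISO week 1 of 2280 is the week containing the first Thursday of 2280.
Week 43, day 3 (Wednesday) lands on 2280-10-20.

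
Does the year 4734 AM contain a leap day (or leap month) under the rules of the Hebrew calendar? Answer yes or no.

Hebrew year 4734 is year 3 of its 19-year Metonic cycle; leap years are at positions 3, 6, 8, 11, 14, 17, 19, so it is a leap year (13 months).

yes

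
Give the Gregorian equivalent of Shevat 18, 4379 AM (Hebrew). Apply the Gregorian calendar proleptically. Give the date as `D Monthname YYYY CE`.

Julian Day Number of the source date = 1947186.
Converting JDN 1947186 to the Gregorian calendar gives 11 February 619 CE.

11 February 619 CE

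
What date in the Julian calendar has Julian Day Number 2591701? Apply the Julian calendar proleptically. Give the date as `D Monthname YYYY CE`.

10 September 2383 CE

The Gregorian equivalent of JDN 2591701 is 26 September 2383.
In the Julian calendar that day is 10 September 2383 CE.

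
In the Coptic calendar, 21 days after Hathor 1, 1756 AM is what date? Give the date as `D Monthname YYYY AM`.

22 Hathor 1756 AM

The starting date is JDN 2466104; 2466104 + 21 = 2466125.
JDN 2466125 corresponds to 22 Hathor 1756 AM.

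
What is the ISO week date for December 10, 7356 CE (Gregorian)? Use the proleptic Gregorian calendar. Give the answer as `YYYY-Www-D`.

7356-W50-5

The weekday is Friday (ISO weekday 5).
That Friday belongs to ISO week 50 of ISO year 7356.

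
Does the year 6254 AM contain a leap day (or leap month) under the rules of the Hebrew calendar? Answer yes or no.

Hebrew year 6254 is year 3 of its 19-year Metonic cycle; leap years are at positions 3, 6, 8, 11, 14, 17, 19, so it is a leap year (13 months).

yes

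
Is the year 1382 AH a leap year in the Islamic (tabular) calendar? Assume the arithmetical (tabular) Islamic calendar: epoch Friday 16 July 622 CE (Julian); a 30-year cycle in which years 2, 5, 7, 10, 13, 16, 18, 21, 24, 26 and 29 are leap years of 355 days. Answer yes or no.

Year 1382 AH is year 2 of its 30-year cycle; leap positions are 2, 5, 7, 10, 13, 16, 18, 21, 24, 26, 29, so it is a leap year (355 days).

yes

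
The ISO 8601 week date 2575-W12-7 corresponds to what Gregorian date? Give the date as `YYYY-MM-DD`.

2575-03-26

ISO week 1 of 2575 is the week containing the first Thursday of 2575.
Week 12, day 7 (Sunday) lands on 2575-03-26.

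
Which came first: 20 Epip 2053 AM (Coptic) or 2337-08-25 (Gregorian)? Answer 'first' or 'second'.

The two dates have Julian Day Numbers 2574842 and 2574868 respectively.
Since 2574842 < 2574868, the first date comes first.

first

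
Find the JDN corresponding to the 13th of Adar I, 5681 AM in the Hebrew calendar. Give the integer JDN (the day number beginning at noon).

2422742

In the Gregorian calendar the same day is 21 February 1921.
JDN 2400001 is 17 November 1858 CE (Gregorian), MJD 0; the target day is +22741 days from there, so JDN = 2422742.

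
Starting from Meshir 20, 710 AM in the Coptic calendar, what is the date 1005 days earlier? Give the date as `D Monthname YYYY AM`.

21 Pashons 707 AM

The starting date is JDN 2084161; 2084161 − 1005 = 2083156.
JDN 2083156 corresponds to 21 Pashons 707 AM.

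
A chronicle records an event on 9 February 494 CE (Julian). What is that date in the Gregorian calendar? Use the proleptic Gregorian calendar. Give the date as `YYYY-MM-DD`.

0494-02-10

The Julian–Gregorian offset here is 1 day (Julian trailing).
9 February 494 Julian + 1 day → 10 February 494 Gregorian.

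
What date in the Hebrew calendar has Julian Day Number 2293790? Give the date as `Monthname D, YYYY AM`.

Shevat 21, 5328 AM

JDN 2293790 is 31 January 1568 in the proleptic Gregorian calendar.
In the Hebrew calendar that day is Shevat 21, 5328 AM.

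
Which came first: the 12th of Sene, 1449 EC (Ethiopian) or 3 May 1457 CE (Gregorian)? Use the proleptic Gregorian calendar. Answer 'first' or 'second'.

First date → JDN 2253384; second date → JDN 2253341.
JDN 2253341 < JDN 2253384, so the second date is earlier.

second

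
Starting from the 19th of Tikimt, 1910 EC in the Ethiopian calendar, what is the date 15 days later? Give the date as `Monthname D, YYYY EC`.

The starting date is JDN 2421531; 2421531 + 15 = 2421546.
JDN 2421546 corresponds to Hidar 4, 1910 EC.

Hidar 4, 1910 EC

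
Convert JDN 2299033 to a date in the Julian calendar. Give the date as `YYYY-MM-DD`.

JDN 2299033 is 9 June 1582 in the Gregorian calendar.
In the Julian calendar that day is 1582-05-30.

1582-05-30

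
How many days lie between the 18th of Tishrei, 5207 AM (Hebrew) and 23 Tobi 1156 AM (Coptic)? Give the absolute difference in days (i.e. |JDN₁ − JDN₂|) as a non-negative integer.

2455

First date → JDN 2249491; second date → JDN 2247036.
The interval is |2249491 − 2247036| = 2455 days.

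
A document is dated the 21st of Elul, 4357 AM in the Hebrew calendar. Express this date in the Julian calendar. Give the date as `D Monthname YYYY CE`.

The source date corresponds to 12 September 597 in the proleptic Gregorian calendar (JDN 1939365).
That day falls on 10 September 597 CE in the Julian calendar.

10 September 597 CE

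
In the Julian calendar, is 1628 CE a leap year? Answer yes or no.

yes

1628 mod 4 = 0, so it is a leap year in the Julian calendar.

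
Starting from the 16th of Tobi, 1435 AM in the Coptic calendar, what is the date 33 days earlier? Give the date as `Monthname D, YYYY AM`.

JDN of the 16th of Tobi, 1435 AM = 2348933.
2348933 − 33 = 2348900.
JDN 2348900 in the Coptic calendar is Koiak 13, 1435 AM.

Koiak 13, 1435 AM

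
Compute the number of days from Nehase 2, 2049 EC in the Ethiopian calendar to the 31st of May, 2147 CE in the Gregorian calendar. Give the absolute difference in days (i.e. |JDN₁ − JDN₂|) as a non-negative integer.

32802

JDN of the first date = 2472584.
JDN of the second date = 2505386.
|2505386 − 2472584| = 32802.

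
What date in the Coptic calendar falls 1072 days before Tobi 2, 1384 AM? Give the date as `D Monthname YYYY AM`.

Counting 1072 days back from JDN 2330292 reaches JDN 2329220, which is 26 Tobi 1381 AM.

26 Tobi 1381 AM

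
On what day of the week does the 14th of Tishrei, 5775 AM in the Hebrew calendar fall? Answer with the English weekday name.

Equivalently 8 October 2014 Gregorian, JDN 2456939.
JDN 2456939 mod 7 = 2, and JDN 0 was a Monday, so this is a Wednesday.

Wednesday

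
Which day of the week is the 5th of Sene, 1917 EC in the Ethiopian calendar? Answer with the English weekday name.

Equivalently 12 June 1925 Gregorian, JDN 2424314.
2424314 ≡ 4 (mod 7); counting from Monday = 0 gives Friday.

Friday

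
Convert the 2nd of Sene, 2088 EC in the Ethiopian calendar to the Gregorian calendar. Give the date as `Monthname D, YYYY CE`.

June 9, 2096 CE

Both dates share Julian Day Number 2486769; in the Gregorian calendar that is 9 June 2096 CE.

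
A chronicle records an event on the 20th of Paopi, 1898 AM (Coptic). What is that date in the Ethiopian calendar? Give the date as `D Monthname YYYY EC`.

The source date corresponds to 31 October 2181 in the Gregorian calendar (JDN 2517958).
That day falls on 20 Tikimt 2174 EC in the Ethiopian calendar.

20 Tikimt 2174 EC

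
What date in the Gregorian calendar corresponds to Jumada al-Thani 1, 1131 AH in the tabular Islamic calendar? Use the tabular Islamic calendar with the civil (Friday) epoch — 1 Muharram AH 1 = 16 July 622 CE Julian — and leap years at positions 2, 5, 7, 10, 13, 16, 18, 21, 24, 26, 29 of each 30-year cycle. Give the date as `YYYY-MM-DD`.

1719-04-21

Both dates share Julian Day Number 2349022; in the Gregorian calendar that is 21 April 1719 CE.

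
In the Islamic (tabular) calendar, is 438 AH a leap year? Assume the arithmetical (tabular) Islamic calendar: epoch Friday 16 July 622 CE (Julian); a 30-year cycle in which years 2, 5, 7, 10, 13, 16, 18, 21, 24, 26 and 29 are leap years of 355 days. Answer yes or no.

yes

Year 438 AH is year 18 of its 30-year cycle; leap positions are 2, 5, 7, 10, 13, 16, 18, 21, 24, 26, 29, so it is a leap year (355 days).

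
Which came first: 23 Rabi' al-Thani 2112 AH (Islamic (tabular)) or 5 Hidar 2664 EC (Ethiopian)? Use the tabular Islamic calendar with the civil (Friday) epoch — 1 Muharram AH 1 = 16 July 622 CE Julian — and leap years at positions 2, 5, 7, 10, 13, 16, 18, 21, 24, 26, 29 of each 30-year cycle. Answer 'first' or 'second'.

first

First date → JDN 2696619; second date → JDN 2696946.
JDN 2696619 < JDN 2696946, so the first date is earlier.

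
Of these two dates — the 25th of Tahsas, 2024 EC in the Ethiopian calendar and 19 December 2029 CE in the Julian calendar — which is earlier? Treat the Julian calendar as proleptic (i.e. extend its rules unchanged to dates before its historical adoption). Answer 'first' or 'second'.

second

The two dates have Julian Day Numbers 2463236 and 2462503 respectively.
Since 2462503 < 2463236, the second date comes first.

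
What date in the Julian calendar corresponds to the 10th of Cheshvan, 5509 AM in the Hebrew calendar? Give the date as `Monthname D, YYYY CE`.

October 21, 1748 CE

The source date corresponds to 1 November 1748 in the Gregorian calendar (JDN 2359809).
That day falls on 21 October 1748 CE in the Julian calendar.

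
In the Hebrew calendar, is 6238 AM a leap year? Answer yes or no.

yes

Hebrew year 6238 is year 6 of its 19-year Metonic cycle; leap years are at positions 3, 6, 8, 11, 14, 17, 19, so it is a leap year (13 months).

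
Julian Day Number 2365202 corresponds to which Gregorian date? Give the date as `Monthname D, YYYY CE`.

August 8, 1763 CE

Counting from JDN 2299161 = 15 Oct 1582 gives an offset of 66041 days.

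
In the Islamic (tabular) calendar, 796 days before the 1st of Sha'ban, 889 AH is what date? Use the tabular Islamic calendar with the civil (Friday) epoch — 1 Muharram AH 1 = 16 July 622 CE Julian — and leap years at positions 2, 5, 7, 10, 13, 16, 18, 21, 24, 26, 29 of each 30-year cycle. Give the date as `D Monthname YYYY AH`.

3 Jumada al-Awwal 887 AH

Counting 796 days back from JDN 2263325 reaches JDN 2262529, which is 3 Jumada al-Awwal 887 AH.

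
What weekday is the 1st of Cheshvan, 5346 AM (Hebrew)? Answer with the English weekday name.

Thursday

Equivalently 24 October 1585 Gregorian, JDN 2300266.
2300266 ≡ 3 (mod 7); counting from Monday = 0 gives Thursday.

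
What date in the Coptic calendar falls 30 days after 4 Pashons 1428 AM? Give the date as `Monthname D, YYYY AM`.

Counting 30 days forward from JDN 2346485 reaches JDN 2346515, which is Paoni 4, 1428 AM.

Paoni 4, 1428 AM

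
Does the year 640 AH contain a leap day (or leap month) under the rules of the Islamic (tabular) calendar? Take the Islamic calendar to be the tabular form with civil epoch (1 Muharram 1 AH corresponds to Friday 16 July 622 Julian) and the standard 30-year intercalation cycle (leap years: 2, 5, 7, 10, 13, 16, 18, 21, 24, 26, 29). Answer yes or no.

Year 640 AH is year 10 of its 30-year cycle; leap positions are 2, 5, 7, 10, 13, 16, 18, 21, 24, 26, 29, so it is a leap year (355 days).

yes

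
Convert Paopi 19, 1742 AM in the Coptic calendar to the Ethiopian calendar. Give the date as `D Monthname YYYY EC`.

19 Tikimt 2018 EC

Julian Day Number of the source date = 2460978.
Converting JDN 2460978 to the Ethiopian calendar gives 19 Tikimt 2018 EC.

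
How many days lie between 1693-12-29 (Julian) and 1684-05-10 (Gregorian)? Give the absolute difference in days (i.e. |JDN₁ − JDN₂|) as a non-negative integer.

First date → JDN 2339789; second date → JDN 2336259.
The interval is |2339789 − 2336259| = 3530 days.

3530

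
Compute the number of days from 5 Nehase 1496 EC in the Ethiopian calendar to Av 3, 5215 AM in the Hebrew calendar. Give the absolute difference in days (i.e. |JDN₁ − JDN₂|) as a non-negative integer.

17909

JDN of the first date = 2270604.
JDN of the second date = 2252695.
|2252695 − 2270604| = 17909.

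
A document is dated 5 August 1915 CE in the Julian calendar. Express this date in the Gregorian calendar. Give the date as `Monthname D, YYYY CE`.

August 18, 1915 CE

At this point the Julian calendar is 13 days behind the Gregorian.
5 August 1915 Julian + 13 days → 18 August 1915 Gregorian.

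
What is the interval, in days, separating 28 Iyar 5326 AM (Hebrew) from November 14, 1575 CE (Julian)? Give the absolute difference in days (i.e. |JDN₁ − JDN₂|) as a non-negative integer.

First date → JDN 2293176; second date → JDN 2296644.
The interval is |2293176 − 2296644| = 3468 days.

3468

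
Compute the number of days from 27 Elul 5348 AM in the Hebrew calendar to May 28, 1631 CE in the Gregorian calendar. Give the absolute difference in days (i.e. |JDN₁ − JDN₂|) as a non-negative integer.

JDN of the first date = 2301327.
JDN of the second date = 2316918.
|2316918 − 2301327| = 15591.

15591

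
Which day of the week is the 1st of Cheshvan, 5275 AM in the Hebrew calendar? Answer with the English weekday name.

Saturday

Equivalently 31 October 1514 Gregorian, JDN 2274340.
2274340 ≡ 5 (mod 7); counting from Monday = 0 gives Saturday.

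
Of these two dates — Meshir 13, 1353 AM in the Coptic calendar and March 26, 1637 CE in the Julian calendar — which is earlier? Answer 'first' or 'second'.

The two dates have Julian Day Numbers 2319010 and 2319057 respectively.
Since 2319010 < 2319057, the first date comes first.

first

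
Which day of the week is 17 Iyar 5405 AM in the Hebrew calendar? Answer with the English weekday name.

In the Gregorian calendar this is 13 May 1645 (JDN 2322017).
JDN 2322017 mod 7 = 5, and JDN 0 was a Monday, so this is a Saturday.

Saturday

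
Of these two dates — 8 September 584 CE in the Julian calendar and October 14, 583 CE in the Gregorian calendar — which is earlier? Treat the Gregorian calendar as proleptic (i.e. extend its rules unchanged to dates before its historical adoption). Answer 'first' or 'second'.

second

First date → JDN 1934615; second date → JDN 1934283.
JDN 1934283 < JDN 1934615, so the second date is earlier.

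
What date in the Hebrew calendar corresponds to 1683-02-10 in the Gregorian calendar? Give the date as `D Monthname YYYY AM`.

14 Shevat 5443 AM

Both dates share Julian Day Number 2335804; in the Hebrew calendar that is 14 Shevat 5443 AM.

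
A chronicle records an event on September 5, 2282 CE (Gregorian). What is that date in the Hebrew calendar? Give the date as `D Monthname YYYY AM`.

30 Av 6042 AM

Julian Day Number of the source date = 2554791.
Converting JDN 2554791 to the Hebrew calendar gives 30 Av 6042 AM.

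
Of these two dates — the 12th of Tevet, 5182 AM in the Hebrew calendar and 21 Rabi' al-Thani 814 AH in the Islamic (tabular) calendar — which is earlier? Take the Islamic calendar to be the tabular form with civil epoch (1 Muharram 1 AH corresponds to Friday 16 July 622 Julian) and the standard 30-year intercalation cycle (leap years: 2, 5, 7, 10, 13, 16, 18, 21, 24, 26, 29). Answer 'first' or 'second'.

First date → JDN 2240419; second date → JDN 2236649.
JDN 2236649 < JDN 2240419, so the second date is earlier.

second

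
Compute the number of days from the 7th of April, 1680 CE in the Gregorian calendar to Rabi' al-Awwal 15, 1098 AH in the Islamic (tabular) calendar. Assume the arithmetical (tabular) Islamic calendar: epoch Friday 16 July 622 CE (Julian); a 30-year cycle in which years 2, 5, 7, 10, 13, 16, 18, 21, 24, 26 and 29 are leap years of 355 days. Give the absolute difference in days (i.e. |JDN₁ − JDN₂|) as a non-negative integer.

2488

JDN of the first date = 2334765.
JDN of the second date = 2337253.
|2337253 − 2334765| = 2488.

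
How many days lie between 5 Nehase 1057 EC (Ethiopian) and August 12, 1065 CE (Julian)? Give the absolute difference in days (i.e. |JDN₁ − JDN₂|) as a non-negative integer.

14

First date → JDN 2110259; second date → JDN 2110273.
The interval is |2110259 − 2110273| = 14 days.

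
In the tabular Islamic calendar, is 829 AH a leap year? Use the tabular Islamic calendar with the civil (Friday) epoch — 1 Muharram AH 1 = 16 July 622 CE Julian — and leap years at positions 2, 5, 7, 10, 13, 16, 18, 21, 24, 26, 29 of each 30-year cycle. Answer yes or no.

Year 829 AH is year 19 of its 30-year cycle; leap positions are 2, 5, 7, 10, 13, 16, 18, 21, 24, 26, 29, so it is a common year (354 days).

no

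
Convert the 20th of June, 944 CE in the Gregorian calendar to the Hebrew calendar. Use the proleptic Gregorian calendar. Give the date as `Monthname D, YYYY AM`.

Julian Day Number of the source date = 2066020.
Converting JDN 2066020 to the Hebrew calendar gives 21 Sivan 4704 AM.

Sivan 21, 4704 AM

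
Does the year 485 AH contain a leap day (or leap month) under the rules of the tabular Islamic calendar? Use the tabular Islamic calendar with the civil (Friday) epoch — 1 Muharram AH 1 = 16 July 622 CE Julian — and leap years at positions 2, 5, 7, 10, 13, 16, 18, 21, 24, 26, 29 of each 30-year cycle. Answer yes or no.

Year 485 AH is year 5 of its 30-year cycle; leap positions are 2, 5, 7, 10, 13, 16, 18, 21, 24, 26, 29, so it is a leap year (355 days).

yes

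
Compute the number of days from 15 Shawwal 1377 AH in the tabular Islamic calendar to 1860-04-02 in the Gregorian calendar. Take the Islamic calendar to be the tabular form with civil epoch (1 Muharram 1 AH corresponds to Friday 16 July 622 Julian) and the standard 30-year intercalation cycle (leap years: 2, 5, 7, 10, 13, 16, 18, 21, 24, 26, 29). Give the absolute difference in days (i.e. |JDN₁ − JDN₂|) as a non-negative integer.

35826

JDN of the first date = 2436329.
JDN of the second date = 2400503.
|2400503 − 2436329| = 35826.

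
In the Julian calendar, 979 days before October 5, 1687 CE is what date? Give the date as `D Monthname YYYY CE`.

Counting 979 days back from JDN 2337512 reaches JDN 2336533, which is 29 January 1685 CE.

29 January 1685 CE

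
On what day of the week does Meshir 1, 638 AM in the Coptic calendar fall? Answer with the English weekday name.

Equivalently 31 January 922 Gregorian, JDN 2057844.
JDN 2057844 mod 7 = 5, and JDN 0 was a Monday, so this is a Saturday.

Saturday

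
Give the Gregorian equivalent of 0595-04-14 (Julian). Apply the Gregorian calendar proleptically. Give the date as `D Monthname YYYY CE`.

For dates in this range the Gregorian date is 2 days ahead of the Julian.
14 April 595 Julian + 2 days → 16 April 595 Gregorian.

16 April 595 CE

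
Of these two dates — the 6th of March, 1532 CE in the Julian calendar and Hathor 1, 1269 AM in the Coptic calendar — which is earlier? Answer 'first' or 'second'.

Converting both to JDN: 2280686 vs 2288227; the smaller is the first.

first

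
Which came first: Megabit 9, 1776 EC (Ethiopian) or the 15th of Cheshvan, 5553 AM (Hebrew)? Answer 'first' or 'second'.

first

Converting both to JDN: 2372728 vs 2375879; the smaller is the first.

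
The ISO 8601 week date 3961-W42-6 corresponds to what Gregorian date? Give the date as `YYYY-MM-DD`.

3961-10-21

ISO week 1 of 3961 is the week containing the first Thursday of 3961.
Week 42, day 6 (Saturday) lands on 3961-10-21.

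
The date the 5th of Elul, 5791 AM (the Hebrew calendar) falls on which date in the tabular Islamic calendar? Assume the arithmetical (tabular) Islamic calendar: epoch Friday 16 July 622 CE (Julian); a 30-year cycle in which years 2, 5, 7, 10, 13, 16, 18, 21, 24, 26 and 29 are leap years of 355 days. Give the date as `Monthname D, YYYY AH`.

Jumada al-Awwal 6, 1453 AH

Both dates share Julian Day Number 2463103; in the tabular Islamic calendar that is 6 Jumada al-Awwal 1453 AH.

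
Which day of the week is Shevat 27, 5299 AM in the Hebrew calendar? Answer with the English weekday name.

This is JDN 2283193 (26 January 1539 Gregorian).
2283193 ≡ 3 (mod 7); counting from Monday = 0 gives Thursday.

Thursday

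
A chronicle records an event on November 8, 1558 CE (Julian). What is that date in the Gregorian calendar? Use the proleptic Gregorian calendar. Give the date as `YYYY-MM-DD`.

1558-11-18

At this point the Julian calendar is 10 days behind the Gregorian.
8 November 1558 Julian + 10 days → 18 November 1558 Gregorian.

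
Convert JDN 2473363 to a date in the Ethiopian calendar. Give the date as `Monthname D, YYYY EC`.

The Gregorian equivalent of JDN 2473363 is 26 September 2059.
In the Ethiopian calendar that day is Meskerem 15, 2052 EC.

Meskerem 15, 2052 EC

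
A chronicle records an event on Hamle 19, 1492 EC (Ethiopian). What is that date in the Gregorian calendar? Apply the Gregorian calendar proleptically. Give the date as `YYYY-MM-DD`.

1500-07-23

Julian Day Number of the source date = 2269127.
Converting JDN 2269127 to the Gregorian calendar gives 23 July 1500 CE.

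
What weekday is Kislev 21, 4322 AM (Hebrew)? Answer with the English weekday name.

This is JDN 1926311 (16 December 561 Gregorian).
1926311 ≡ 2 (mod 7); counting from Monday = 0 gives Wednesday.

Wednesday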